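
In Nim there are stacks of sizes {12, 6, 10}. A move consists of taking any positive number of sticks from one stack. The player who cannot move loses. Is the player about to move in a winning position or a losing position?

Losing position

In binary:
  1100  (12)
  0110  (6)
  1010  (10)
  ----
  0000  (0)
The nim-sum is 0, so this is a P-position: the player to move is in a losing position under optimal play.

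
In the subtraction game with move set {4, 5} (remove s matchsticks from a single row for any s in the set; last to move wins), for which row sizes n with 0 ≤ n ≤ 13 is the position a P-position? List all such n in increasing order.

Compute g(0), g(1), … for moves {4, 5}:
g(0) = mex{} = 0
g(1) = mex{} = 0
g(2) = mex{} = 0
g(3) = mex{} = 0
g(4) = mex{0} = 1
g(5) = mex{0} = 1
g(6) = mex{0} = 1
g(7) = mex{0} = 1
g(8) = mex{0,1} = 2
g(9) = mex{1} = 0
g(10) = mex{1} = 0
g(11) = mex{1} = 0
g(12) = mex{1,2} = 0
g(13) = mex{0,2} = 1
The P-positions (g = 0) in 0..13 are 0, 1, 2, 3, 9, 10, 11, 12.

0, 1, 2, 3, 9, 10, 11, 12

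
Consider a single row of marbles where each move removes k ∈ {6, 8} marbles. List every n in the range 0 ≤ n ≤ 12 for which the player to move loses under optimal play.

0, 1, 2, 3, 4, 5

Grundy values for subtraction set {6, 8}:
k:     0  1  2  3  4  5  6  7  8  9 10 11 12
g(k):  0  0  0  0  0  0  1  1  1  1  1  1  2
The P-positions (g = 0) in 0..12 are 0, 1, 2, 3, 4, 5.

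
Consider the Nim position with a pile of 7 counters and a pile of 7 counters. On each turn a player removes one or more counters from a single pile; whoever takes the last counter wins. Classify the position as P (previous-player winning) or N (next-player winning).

Compute the nim-sum pairwise:
7 ⊕ 7 = 0
The nim-sum is 0, so this is a P-position: the player to move is in a losing position under optimal play.

P-position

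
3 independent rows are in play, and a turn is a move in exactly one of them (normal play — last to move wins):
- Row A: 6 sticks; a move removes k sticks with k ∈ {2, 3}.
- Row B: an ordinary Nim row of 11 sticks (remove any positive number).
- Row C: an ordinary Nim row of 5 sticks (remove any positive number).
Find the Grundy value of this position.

For row A, compute g(0), g(1), … with moves {2, 3}:
k:     0  1  2  3  4  5  6
g(k):  0  0  1  1  2  0  0
So g(6) = 0.
Row B is a plain Nim row of size 11, so its Grundy value is 11.
Row C is a plain Nim row of size 5, so its Grundy value is 5.
By the Sprague-Grundy theorem, the Grundy value of a sum of independent games is the XOR of the component values.
Combined value = 0 ⊕ 11 ⊕ 5 = 14.

14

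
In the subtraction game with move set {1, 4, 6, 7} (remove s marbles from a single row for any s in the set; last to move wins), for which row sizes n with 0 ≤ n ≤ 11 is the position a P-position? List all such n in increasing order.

0, 2, 5, 10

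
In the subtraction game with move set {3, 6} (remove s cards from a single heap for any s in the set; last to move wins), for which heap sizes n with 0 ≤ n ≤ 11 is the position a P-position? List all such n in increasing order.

0, 1, 2, 9, 10, 11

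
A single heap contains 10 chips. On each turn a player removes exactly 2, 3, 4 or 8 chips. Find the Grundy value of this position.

Build the Grundy sequence with g(k) = mex{g(k−s) : s ∈ {2, 3, 4, 8}, s ≤ k}:
g(0) = mex{} = 0
g(1) = mex{} = 0
g(2) = mex{0} = 1
g(3) = mex{0} = 1
g(4) = mex{0,1} = 2
g(5) = mex{0,1} = 2
g(6) = mex{1,2} = 0
g(7) = mex{1,2} = 0
g(8) = mex{0,2} = 1
g(9) = mex{0,2} = 1
g(10) = mex{0,1} = 2
So g(10) = 2.

2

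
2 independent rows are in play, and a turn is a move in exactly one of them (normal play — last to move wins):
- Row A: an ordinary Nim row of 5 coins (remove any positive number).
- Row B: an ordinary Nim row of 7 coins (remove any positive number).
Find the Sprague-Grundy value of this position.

Row A is a plain Nim row of size 5, so its Grundy value is 5.
Row B is a plain Nim row of size 7, so its Grundy value is 7.
By the Sprague-Grundy theorem, the Grundy value of a sum of independent games is the XOR of the component values.
Combined value = 5 ⊕ 7 = 2.

2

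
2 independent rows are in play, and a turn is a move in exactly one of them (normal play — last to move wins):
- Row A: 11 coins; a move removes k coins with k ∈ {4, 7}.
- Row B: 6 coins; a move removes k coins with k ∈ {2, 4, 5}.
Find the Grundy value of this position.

3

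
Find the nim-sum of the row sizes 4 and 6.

2

Nim-sum: 4 XOR 6 = 2.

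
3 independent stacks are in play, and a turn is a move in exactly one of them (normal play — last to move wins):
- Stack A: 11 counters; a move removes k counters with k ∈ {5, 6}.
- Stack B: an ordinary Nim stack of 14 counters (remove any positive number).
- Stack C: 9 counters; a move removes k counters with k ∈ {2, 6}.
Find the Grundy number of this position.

For stack A, compute g(0), g(1), … with moves {5, 6}:
g(0) = mex{} = 0
g(1) = mex{} = 0
g(2) = mex{} = 0
g(3) = mex{} = 0
g(4) = mex{} = 0
g(5) = mex{0} = 1
g(6) = mex{0} = 1
g(7) = mex{0} = 1
g(8) = mex{0} = 1
g(9) = mex{0} = 1
g(10) = mex{0,1} = 2
g(11) = mex{1} = 0
So g(11) = 0.
Stack B is a plain Nim stack of size 14, so its Grundy value is 14.
For stack C, compute g(0), g(1), … with moves {2, 6}:
g(0) = mex{} = 0
g(1) = mex{} = 0
g(2) = mex{0} = 1
g(3) = mex{0} = 1
g(4) = mex{1} = 0
g(5) = mex{1} = 0
g(6) = mex{0} = 1
g(7) = mex{0} = 1
g(8) = mex{1} = 0
g(9) = mex{1} = 0
So g(9) = 0.
The value of a disjunctive sum is the nim-sum of the parts.
Combined value = 0 XOR 14 XOR 0 = 14.

14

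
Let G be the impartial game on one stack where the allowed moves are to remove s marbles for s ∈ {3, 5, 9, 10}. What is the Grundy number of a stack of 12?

Grundy values for subtraction set {3, 5, 9, 10}:
g(0) = mex{} = 0
g(1) = mex{} = 0
g(2) = mex{} = 0
g(3) = mex{0} = 1
g(4) = mex{0} = 1
g(5) = mex{0} = 1
g(6) = mex{0,1} = 2
g(7) = mex{0,1} = 2
g(8) = mex{1} = 0
g(9) = mex{0,1,2} = 3
g(10) = mex{0,1,2} = 3
g(11) = mex{0,2} = 1
g(12) = mex{0,1,2,3} = 4
So g(12) = 4.

4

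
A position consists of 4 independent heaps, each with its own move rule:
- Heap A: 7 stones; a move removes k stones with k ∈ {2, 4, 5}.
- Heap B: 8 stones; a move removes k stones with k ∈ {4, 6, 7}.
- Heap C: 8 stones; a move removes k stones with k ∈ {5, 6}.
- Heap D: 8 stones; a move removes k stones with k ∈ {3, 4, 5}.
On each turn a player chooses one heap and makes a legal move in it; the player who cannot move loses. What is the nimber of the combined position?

3

For heap A, compute g(0), g(1), … with moves {2, 4, 5}:
g(0) = mex{} = 0
g(1) = mex{} = 0
g(2) = mex{0} = 1
g(3) = mex{0} = 1
g(4) = mex{0,1} = 2
g(5) = mex{0,1} = 2
g(6) = mex{0,1,2} = 3
g(7) = mex{1,2} = 0
So g(7) = 0.
Grundy values for heap B (subtraction set {4, 6, 7}):
k:     0  1  2  3  4  5  6  7  8
g(k):  0  0  0  0  1  1  1  1  2
So g(8) = 2.
For heap C, compute g(0), g(1), … with moves {5, 6}:
g(0) = mex{} = 0
g(1) = mex{} = 0
g(2) = mex{} = 0
g(3) = mex{} = 0
g(4) = mex{} = 0
g(5) = mex{0} = 1
g(6) = mex{0} = 1
g(7) = mex{0} = 1
g(8) = mex{0} = 1
So g(8) = 1.
Grundy values for heap D (subtraction set {3, 4, 5}):
k:     0  1  2  3  4  5  6  7  8
g(k):  0  0  0  1  1  1  2  2  0
So g(8) = 0.
The value of a disjunctive sum is the nim-sum of the parts.
Combined value = 0 XOR 2 XOR 1 XOR 0 = 3.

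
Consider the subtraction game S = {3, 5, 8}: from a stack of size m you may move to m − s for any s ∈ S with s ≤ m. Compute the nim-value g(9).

Build the Grundy sequence with g(k) = mex{g(k−s) : s ∈ {3, 5, 8}, s ≤ k}:
g(0) = mex{} = 0
g(1) = mex{} = 0
g(2) = mex{} = 0
g(3) = mex{0} = 1
g(4) = mex{0} = 1
g(5) = mex{0} = 1
g(6) = mex{0,1} = 2
g(7) = mex{0,1} = 2
g(8) = mex{0,1} = 2
g(9) = mex{0,1,2} = 3
So g(9) = 3.

3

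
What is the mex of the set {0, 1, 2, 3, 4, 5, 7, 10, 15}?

6

The values 0, 1, 2, 3, 4, 5 are all present; 6 is the first non-negative integer missing from the set.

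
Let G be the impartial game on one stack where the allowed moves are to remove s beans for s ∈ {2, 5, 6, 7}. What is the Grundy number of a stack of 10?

3

Grundy values for subtraction set {2, 5, 6, 7}:
g(0) = mex{} = 0
g(1) = mex{} = 0
g(2) = mex{0} = 1
g(3) = mex{0} = 1
g(4) = mex{1} = 0
g(5) = mex{0,1} = 2
g(6) = mex{0} = 1
g(7) = mex{0,1,2} = 3
g(8) = mex{0,1} = 2
g(9) = mex{0,1,3} = 2
g(10) = mex{0,1,2} = 3
So g(10) = 3.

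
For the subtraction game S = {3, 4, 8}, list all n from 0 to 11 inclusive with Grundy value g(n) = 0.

0, 1, 2, 7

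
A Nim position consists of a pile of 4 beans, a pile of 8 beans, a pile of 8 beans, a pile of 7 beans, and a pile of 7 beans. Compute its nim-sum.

4

Compute the nim-sum pairwise:
4 ⊕ 8 = 12
12 ⊕ 8 = 4
4 ⊕ 7 = 3
3 ⊕ 7 = 4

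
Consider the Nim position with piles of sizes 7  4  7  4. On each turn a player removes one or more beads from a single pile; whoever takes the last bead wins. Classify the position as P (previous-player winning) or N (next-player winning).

P-position

Nim-sum: 7 ^ 4 ^ 7 ^ 4 = 0.
The nim-sum is 0, so this is a P-position: the player to move is in a losing position under optimal play.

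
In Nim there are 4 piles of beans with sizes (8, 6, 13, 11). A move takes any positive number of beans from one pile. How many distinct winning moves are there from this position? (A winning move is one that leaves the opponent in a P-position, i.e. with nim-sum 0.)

Compute the nim-sum pairwise:
8 XOR 6 = 14
14 XOR 13 = 3
3 XOR 11 = 8
The overall nim-sum is X = 8. A pile of size p has a winning move iff p XOR X < p (reduce it to p XOR X).
  8: 8 XOR 8 = 0 < 8 — winning move (to 0).
  6: 6 XOR 8 = 14 ≥ 6 — no move.
  13: 13 XOR 8 = 5 < 13 — winning move (to 5).
  11: 11 XOR 8 = 3 < 11 — winning move (to 3).
That gives 3 winning moves.

3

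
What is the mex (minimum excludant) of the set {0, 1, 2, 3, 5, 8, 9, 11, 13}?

The values 0, 1, 2, 3 are all present; 4 is the first non-negative integer missing from the set.

4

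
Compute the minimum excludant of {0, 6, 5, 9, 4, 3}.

1

0 is in the set but 1 is not, so the mex is 1.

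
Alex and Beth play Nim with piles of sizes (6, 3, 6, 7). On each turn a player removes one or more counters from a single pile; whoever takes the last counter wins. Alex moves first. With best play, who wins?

Bitwise XOR of the heap sizes:
  110  (6)
  011  (3)
  110  (6)
  111  (7)
  ---
  100  (4)
The nim-sum is 4 ≠ 0, so this is an N-position: the player to move can win; Alex has a winning move.

Alex wins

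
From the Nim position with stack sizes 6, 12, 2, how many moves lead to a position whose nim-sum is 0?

1

Bitwise XOR of the heap sizes:
  0110  (6)
  1100  (12)
  0010  (2)
  ----
  1000  (8)
The overall nim-sum is X = 8. A stack of size p has a winning move iff p XOR X < p (reduce it to p XOR X).
  6: 6 XOR 8 = 14 ≥ 6 — no move.
  12: 12 XOR 8 = 4 < 12 — winning move (to 4).
  2: 2 XOR 8 = 10 ≥ 2 — no move.
That gives 1 winning move.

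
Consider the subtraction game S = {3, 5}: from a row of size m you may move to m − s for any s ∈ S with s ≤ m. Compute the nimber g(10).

0

Build the Grundy sequence with g(k) = mex{g(k−s) : s ∈ {3, 5}, s ≤ k}:
g(0) = mex{} = 0
g(1) = mex{} = 0
g(2) = mex{} = 0
g(3) = mex{0} = 1
g(4) = mex{0} = 1
g(5) = mex{0} = 1
g(6) = mex{0,1} = 2
g(7) = mex{0,1} = 2
g(8) = mex{1} = 0
g(9) = mex{1,2} = 0
g(10) = mex{1,2} = 0
So g(10) = 0.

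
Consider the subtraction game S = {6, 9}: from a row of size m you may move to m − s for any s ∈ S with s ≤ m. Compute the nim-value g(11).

Grundy values for subtraction set {6, 9}:
g(0) = mex{} = 0
g(1) = mex{} = 0
g(2) = mex{} = 0
g(3) = mex{} = 0
g(4) = mex{} = 0
g(5) = mex{} = 0
g(6) = mex{0} = 1
g(7) = mex{0} = 1
g(8) = mex{0} = 1
g(9) = mex{0} = 1
g(10) = mex{0} = 1
g(11) = mex{0} = 1
So g(11) = 1.

1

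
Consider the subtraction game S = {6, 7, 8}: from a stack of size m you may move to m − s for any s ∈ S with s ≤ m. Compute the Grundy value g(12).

Build the Grundy sequence with g(k) = mex{g(k−s) : s ∈ {6, 7, 8}, s ≤ k}:
k:     0  1  2  3  4  5  6  7  8  9 10 11 12
g(k):  0  0  0  0  0  0  1  1  1  1  1  1  2
So g(12) = 2.

2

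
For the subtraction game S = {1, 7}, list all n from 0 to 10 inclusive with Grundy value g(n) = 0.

0, 2, 4, 6, 8, 10

Build the Grundy sequence with g(k) = mex{g(k−s) : s ∈ {1, 7}, s ≤ k}:
k:     0  1  2  3  4  5  6  7  8  9 10
g(k):  0  1  0  1  0  1  0  1  0  1  0
The P-positions (g = 0) in 0..10 are 0, 2, 4, 6, 8, 10.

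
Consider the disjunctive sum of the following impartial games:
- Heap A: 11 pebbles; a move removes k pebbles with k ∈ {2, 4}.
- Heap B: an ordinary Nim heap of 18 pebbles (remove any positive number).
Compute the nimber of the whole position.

16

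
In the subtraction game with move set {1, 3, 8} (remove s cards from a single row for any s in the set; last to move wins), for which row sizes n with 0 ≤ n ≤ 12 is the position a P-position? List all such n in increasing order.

0, 2, 4, 6, 11

Compute g(0), g(1), … for moves {1, 3, 8}:
k:     0  1  2  3  4  5  6  7  8  9 10 11 12
g(k):  0  1  0  1  0  1  0  1  2  3  2  0  1
The P-positions (g = 0) in 0..12 are 0, 2, 4, 6, 11.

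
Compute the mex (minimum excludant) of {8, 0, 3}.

1

0 is in the set but 1 is not, so the mex is 1.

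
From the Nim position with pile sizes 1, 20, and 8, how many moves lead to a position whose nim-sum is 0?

In binary:
  00001  (1)
  10100  (20)
  01000  (8)
  -----
  11101  (29)
The overall nim-sum is X = 29. A pile of size p has a winning move iff p XOR X < p (reduce it to p XOR X).
  1: 1 XOR 29 = 28 ≥ 1 — no move.
  20: 20 XOR 29 = 9 < 20 — winning move (to 9).
  8: 8 XOR 29 = 21 ≥ 8 — no move.
That gives 1 winning move.

1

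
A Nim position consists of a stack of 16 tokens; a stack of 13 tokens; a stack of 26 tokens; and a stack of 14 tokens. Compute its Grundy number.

9

In binary:
  10000  (16)
  01101  (13)
  11010  (26)
  01110  (14)
  -----
  01001  (9)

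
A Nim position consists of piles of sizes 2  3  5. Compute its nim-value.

Bitwise XOR of the heap sizes:
  010  (2)
  011  (3)
  101  (5)
  ---
  100  (4)

4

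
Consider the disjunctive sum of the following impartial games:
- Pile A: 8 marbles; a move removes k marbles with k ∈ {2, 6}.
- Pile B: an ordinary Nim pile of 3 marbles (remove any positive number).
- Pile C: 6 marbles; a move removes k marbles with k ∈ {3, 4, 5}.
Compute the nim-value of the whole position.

1

For pile A, compute g(0), g(1), … with moves {2, 6}:
k:     0  1  2  3  4  5  6  7  8
g(k):  0  0  1  1  0  0  1  1  0
So g(8) = 0.
Pile B is a plain Nim pile of size 3, so its Grundy value is 3.
Build the Grundy sequence for pile C with g(k) = mex{g(k−s) : s ∈ {3, 4, 5}, s ≤ k}:
k:     0  1  2  3  4  5  6
g(k):  0  0  0  1  1  1  2
So g(6) = 2.
By the Sprague-Grundy theorem, the Grundy value of a sum of independent games is the XOR of the component values.
Combined value = 0 XOR 3 XOR 2 = 1.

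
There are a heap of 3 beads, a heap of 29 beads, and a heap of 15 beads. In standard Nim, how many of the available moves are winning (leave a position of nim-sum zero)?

1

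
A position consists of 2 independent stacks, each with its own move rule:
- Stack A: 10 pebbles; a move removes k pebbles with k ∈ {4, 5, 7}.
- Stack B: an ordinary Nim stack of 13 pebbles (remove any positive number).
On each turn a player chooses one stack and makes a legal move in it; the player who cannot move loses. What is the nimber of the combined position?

15

Build the Grundy sequence for stack A with g(k) = mex{g(k−s) : s ∈ {4, 5, 7}, s ≤ k}:
g(0) = mex{} = 0
g(1) = mex{} = 0
g(2) = mex{} = 0
g(3) = mex{} = 0
g(4) = mex{0} = 1
g(5) = mex{0} = 1
g(6) = mex{0} = 1
g(7) = mex{0} = 1
g(8) = mex{0,1} = 2
g(9) = mex{0,1} = 2
g(10) = mex{0,1} = 2
So g(10) = 2.
Stack B is a plain Nim stack of size 13, so its Grundy value is 13.
By the Sprague-Grundy theorem, the Grundy value of a sum of independent games is the XOR of the component values.
Combined value = 2 ⊕ 13 = 15.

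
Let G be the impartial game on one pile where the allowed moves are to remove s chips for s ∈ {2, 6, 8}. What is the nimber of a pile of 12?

Build the Grundy sequence with g(k) = mex{g(k−s) : s ∈ {2, 6, 8}, s ≤ k}:
k:     0  1  2  3  4  5  6  7  8  9 10 11 12
g(k):  0  0  1  1  0  0  1  1  2  2  3  3  2
So g(12) = 2.

2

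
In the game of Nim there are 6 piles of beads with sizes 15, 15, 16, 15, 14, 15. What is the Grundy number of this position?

Compute the nim-sum pairwise:
15 ⊕ 15 = 0
0 ⊕ 16 = 16
16 ⊕ 15 = 31
31 ⊕ 14 = 17
17 ⊕ 15 = 30

30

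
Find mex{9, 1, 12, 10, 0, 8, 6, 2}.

3

The values 0, 1, 2 are all present; 3 is the first non-negative integer missing from the set.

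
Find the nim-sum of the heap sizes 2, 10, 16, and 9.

17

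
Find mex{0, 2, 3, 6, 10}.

1

0 is in the set but 1 is not, so the mex is 1.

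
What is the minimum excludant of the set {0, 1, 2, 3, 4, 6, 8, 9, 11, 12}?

The values 0, 1, 2, 3, 4 are all present; 5 is the first non-negative integer missing from the set.

5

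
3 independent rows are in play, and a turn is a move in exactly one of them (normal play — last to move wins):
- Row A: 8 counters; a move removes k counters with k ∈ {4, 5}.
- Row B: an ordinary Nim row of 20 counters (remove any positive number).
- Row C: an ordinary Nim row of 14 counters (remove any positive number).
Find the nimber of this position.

24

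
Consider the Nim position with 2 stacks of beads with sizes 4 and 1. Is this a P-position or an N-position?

Write each in binary and XOR column by column:
  100  (4)
  001  (1)
  ---
  101  (5)
The nim-sum is 5 ≠ 0, so this is an N-position: the player to move can win.

N-position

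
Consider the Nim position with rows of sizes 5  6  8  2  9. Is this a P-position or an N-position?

P-position

Nim-sum: 5 ^ 6 ^ 8 ^ 2 ^ 9 = 0.
The nim-sum is 0, so this is a P-position: the player to move is in a losing position under optimal play.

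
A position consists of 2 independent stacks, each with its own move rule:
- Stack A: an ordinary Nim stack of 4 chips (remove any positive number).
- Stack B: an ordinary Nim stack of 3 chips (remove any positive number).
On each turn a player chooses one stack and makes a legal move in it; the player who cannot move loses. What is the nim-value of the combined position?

Stack A is a plain Nim stack of size 4, so its Grundy value is 4.
Stack B is a plain Nim stack of size 3, so its Grundy value is 3.
The value of a disjunctive sum is the nim-sum of the parts.
Combined value = 4 XOR 3 = 7.

7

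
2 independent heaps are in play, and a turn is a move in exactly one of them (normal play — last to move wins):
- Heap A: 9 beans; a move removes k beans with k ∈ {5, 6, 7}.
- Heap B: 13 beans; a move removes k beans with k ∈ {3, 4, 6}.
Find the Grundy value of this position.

Build the Grundy sequence for heap A with g(k) = mex{g(k−s) : s ∈ {5, 6, 7}, s ≤ k}:
k:     0  1  2  3  4  5  6  7  8  9
g(k):  0  0  0  0  0  1  1  1  1  1
So g(9) = 1.
Grundy values for heap B (subtraction set {3, 4, 6}):
g(0) = mex{} = 0
g(1) = mex{} = 0
g(2) = mex{} = 0
g(3) = mex{0} = 1
g(4) = mex{0} = 1
g(5) = mex{0} = 1
g(6) = mex{0,1} = 2
g(7) = mex{0,1} = 2
g(8) = mex{0,1} = 2
g(9) = mex{1,2} = 0
g(10) = mex{1,2} = 0
g(11) = mex{1,2} = 0
g(12) = mex{0,2} = 1
g(13) = mex{0,2} = 1
So g(13) = 1.
The value of a disjunctive sum is the nim-sum of the parts.
Combined value = 1 XOR 1 = 0.

0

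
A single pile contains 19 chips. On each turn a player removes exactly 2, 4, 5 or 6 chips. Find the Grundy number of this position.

1

Grundy values for subtraction set {2, 4, 5, 6}:
k:     0  1  2  3  4  5  6  7  8  9 10 11 12 13 14 15 16 17 18 19
g(k):  0  0  1  1  2  2  3  3  0  0  1  1  2  2  3  3  0  0  1  1
So g(19) = 1.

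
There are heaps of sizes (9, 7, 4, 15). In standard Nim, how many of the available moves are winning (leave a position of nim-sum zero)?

3

Compute the nim-sum pairwise:
9 ⊕ 7 = 14
14 ⊕ 4 = 10
10 ⊕ 15 = 5
The overall nim-sum is X = 5. A heap of size p has a winning move iff p XOR X < p (reduce it to p XOR X).
  9: 9 XOR 5 = 12 ≥ 9 — no move.
  7: 7 XOR 5 = 2 < 7 — winning move (to 2).
  4: 4 XOR 5 = 1 < 4 — winning move (to 1).
  15: 15 XOR 5 = 10 < 15 — winning move (to 10).
That gives 3 winning moves.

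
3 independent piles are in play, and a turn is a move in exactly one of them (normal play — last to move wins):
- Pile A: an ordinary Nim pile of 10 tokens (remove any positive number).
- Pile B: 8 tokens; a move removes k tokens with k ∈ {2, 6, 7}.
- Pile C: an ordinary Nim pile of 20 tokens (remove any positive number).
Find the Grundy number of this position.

28

Pile A is a plain Nim pile of size 10, so its Grundy value is 10.
Grundy values for pile B (subtraction set {2, 6, 7}):
g(0) = mex{} = 0
g(1) = mex{} = 0
g(2) = mex{0} = 1
g(3) = mex{0} = 1
g(4) = mex{1} = 0
g(5) = mex{1} = 0
g(6) = mex{0} = 1
g(7) = mex{0} = 1
g(8) = mex{0,1} = 2
So g(8) = 2.
Pile C is a plain Nim pile of size 20, so its Grundy value is 20.
By the Sprague-Grundy theorem, the Grundy value of a sum of independent games is the XOR of the component values.
Combined value = 10 ⊕ 2 ⊕ 20 = 28.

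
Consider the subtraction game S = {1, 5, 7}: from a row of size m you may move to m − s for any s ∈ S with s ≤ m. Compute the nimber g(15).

1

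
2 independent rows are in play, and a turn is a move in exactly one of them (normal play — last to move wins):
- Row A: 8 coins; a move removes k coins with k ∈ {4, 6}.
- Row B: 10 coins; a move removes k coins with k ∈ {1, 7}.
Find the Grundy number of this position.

2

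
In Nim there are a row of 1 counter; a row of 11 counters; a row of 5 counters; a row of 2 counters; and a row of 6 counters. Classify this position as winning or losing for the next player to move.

Winning position

Nim-sum: 1 XOR 11 XOR 5 XOR 2 XOR 6 = 11.
The nim-sum is 11 ≠ 0, so this is an N-position: the player to move can win.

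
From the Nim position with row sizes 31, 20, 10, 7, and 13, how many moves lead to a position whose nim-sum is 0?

3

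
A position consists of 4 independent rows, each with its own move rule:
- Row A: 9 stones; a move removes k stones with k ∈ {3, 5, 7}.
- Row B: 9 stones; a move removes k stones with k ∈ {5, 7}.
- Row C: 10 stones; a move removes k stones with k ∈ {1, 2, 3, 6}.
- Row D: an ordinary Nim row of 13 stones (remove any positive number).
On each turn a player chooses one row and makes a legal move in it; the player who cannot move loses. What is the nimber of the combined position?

13

For row A, compute g(0), g(1), … with moves {3, 5, 7}:
g(0) = mex{} = 0
g(1) = mex{} = 0
g(2) = mex{} = 0
g(3) = mex{0} = 1
g(4) = mex{0} = 1
g(5) = mex{0} = 1
g(6) = mex{0,1} = 2
g(7) = mex{0,1} = 2
g(8) = mex{0,1} = 2
g(9) = mex{0,1,2} = 3
So g(9) = 3.
For row B, compute g(0), g(1), … with moves {5, 7}:
k:     0  1  2  3  4  5  6  7  8  9
g(k):  0  0  0  0  0  1  1  1  1  1
So g(9) = 1.
Grundy values for row C (subtraction set {1, 2, 3, 6}):
k:     0  1  2  3  4  5  6  7  8  9 10
g(k):  0  1  2  3  0  1  2  3  0  1  2
So g(10) = 2.
Row D is a plain Nim row of size 13, so its Grundy value is 13.
By the Sprague-Grundy theorem, the Grundy value of a sum of independent games is the XOR of the component values.
Combined value = 3 XOR 1 XOR 2 XOR 13 = 13.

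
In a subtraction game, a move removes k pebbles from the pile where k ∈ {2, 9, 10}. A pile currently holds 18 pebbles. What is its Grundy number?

1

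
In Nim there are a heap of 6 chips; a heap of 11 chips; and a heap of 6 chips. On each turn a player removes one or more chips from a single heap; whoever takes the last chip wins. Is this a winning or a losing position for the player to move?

Compute the nim-sum pairwise:
6 ⊕ 11 = 13
13 ⊕ 6 = 11
The nim-sum is 11 ≠ 0, so this is an N-position: the player to move can win.

Winning position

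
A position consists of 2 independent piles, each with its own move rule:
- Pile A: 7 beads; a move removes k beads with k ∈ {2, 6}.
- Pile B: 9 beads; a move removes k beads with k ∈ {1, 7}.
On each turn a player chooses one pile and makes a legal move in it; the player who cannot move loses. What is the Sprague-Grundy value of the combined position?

0

Grundy values for pile A (subtraction set {2, 6}):
g(0) = mex{} = 0
g(1) = mex{} = 0
g(2) = mex{0} = 1
g(3) = mex{0} = 1
g(4) = mex{1} = 0
g(5) = mex{1} = 0
g(6) = mex{0} = 1
g(7) = mex{0} = 1
So g(7) = 1.
Build the Grundy sequence for pile B with g(k) = mex{g(k−s) : s ∈ {1, 7}, s ≤ k}:
k:     0  1  2  3  4  5  6  7  8  9
g(k):  0  1  0  1  0  1  0  1  0  1
So g(9) = 1.
The value of a disjunctive sum is the nim-sum of the parts.
Combined value = 1 XOR 1 = 0.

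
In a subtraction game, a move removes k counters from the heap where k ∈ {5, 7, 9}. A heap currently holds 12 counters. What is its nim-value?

Compute g(0), g(1), … for moves {5, 7, 9}:
k:     0  1  2  3  4  5  6  7  8  9 10 11 12
g(k):  0  0  0  0  0  1  1  1  1  1  2  2  2
So g(12) = 2.

2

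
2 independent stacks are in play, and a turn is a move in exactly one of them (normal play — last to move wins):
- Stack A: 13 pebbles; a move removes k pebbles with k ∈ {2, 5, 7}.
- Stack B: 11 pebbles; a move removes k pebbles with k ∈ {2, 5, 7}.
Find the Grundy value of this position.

Build the Grundy sequence for stack A with g(k) = mex{g(k−s) : s ∈ {2, 5, 7}, s ≤ k}:
g(0) = mex{} = 0
g(1) = mex{} = 0
g(2) = mex{0} = 1
g(3) = mex{0} = 1
g(4) = mex{1} = 0
g(5) = mex{0,1} = 2
g(6) = mex{0} = 1
g(7) = mex{0,1,2} = 3
g(8) = mex{0,1} = 2
g(9) = mex{0,1,3} = 2
g(10) = mex{1,2} = 0
g(11) = mex{0,1,2} = 3
g(12) = mex{0,2,3} = 1
g(13) = mex{1,2,3} = 0
So g(13) = 0.
Build the Grundy sequence for stack B with g(k) = mex{g(k−s) : s ∈ {2, 5, 7}, s ≤ k}:
g(0) = mex{} = 0
g(1) = mex{} = 0
g(2) = mex{0} = 1
g(3) = mex{0} = 1
g(4) = mex{1} = 0
g(5) = mex{0,1} = 2
g(6) = mex{0} = 1
g(7) = mex{0,1,2} = 3
g(8) = mex{0,1} = 2
g(9) = mex{0,1,3} = 2
g(10) = mex{1,2} = 0
g(11) = mex{0,1,2} = 3
So g(11) = 3.
The value of a disjunctive sum is the nim-sum of the parts.
Combined value = 0 ⊕ 3 = 3.

3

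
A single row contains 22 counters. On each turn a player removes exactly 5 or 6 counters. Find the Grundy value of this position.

Grundy values for subtraction set {5, 6}:
k:     0  1  2  3  4  5  6  7  8  9 10 11 12 13 14 15 16 17 18 19 20 21 22
g(k):  0  0  0  0  0  1  1  1  1  1  2  0  0  0  0  0  1  1  1  1  1  2  0
So g(22) = 0.

0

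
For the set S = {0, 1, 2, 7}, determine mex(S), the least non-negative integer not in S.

3

The values 0, 1, 2 are all present; 3 is the first non-negative integer missing from the set.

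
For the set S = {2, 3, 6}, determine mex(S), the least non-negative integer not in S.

0

0 is not in the set, so the mex is 0.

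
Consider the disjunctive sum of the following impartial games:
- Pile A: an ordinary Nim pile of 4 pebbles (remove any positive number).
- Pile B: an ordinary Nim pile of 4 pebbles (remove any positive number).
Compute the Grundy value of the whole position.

Pile A is a plain Nim pile of size 4, so its Grundy value is 4.
Pile B is a plain Nim pile of size 4, so its Grundy value is 4.
The value of a disjunctive sum is the nim-sum of the parts.
Combined value = 4 XOR 4 = 0.

0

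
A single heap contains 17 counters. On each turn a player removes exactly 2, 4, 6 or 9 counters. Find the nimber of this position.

3

Build the Grundy sequence with g(k) = mex{g(k−s) : s ∈ {2, 4, 6, 9}, s ≤ k}:
k:     0  1  2  3  4  5  6  7  8  9 10 11 12 13 14 15 16 17
g(k):  0  0  1  1  2  2  3  3  0  4  1  0  2  1  3  2  0  3
So g(17) = 3.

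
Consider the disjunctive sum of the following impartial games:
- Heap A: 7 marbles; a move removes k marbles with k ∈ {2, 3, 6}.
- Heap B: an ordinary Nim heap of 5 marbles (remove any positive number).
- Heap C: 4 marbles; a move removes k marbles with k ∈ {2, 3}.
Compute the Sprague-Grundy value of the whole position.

6

For heap A, compute g(0), g(1), … with moves {2, 3, 6}:
g(0) = mex{} = 0
g(1) = mex{} = 0
g(2) = mex{0} = 1
g(3) = mex{0} = 1
g(4) = mex{0,1} = 2
g(5) = mex{1} = 0
g(6) = mex{0,1,2} = 3
g(7) = mex{0,2} = 1
So g(7) = 1.
Heap B is a plain Nim heap of size 5, so its Grundy value is 5.
For heap C, compute g(0), g(1), … with moves {2, 3}:
k:     0  1  2  3  4
g(k):  0  0  1  1  2
So g(4) = 2.
The value of a disjunctive sum is the nim-sum of the parts.
Combined value = 1 XOR 5 XOR 2 = 6.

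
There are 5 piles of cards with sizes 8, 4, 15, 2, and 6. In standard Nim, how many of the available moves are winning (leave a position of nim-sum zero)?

3

Compute the nim-sum pairwise:
8 XOR 4 = 12
12 XOR 15 = 3
3 XOR 2 = 1
1 XOR 6 = 7
The overall nim-sum is X = 7. A pile of size p has a winning move iff p XOR X < p (reduce it to p XOR X).
  8: 8 XOR 7 = 15 ≥ 8 — no move.
  4: 4 XOR 7 = 3 < 4 — winning move (to 3).
  15: 15 XOR 7 = 8 < 15 — winning move (to 8).
  2: 2 XOR 7 = 5 ≥ 2 — no move.
  6: 6 XOR 7 = 1 < 6 — winning move (to 1).
That gives 3 winning moves.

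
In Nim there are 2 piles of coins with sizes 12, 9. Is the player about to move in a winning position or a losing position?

Winning position

Nim-sum: 12 ⊕ 9 = 5.
The nim-sum is 5 ≠ 0, so this is an N-position: the player to move can win.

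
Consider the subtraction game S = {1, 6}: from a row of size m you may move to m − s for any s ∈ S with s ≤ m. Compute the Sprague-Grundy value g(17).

1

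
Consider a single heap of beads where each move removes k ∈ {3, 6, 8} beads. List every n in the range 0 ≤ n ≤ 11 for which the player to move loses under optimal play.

0, 1, 2, 11

Build the Grundy sequence with g(k) = mex{g(k−s) : s ∈ {3, 6, 8}, s ≤ k}:
k:     0  1  2  3  4  5  6  7  8  9 10 11
g(k):  0  0  0  1  1  1  2  2  2  3  3  0
The P-positions (g = 0) in 0..11 are 0, 1, 2, 11.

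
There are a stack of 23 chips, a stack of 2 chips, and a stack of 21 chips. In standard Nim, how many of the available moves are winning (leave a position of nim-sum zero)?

Nim-sum: 23 ⊕ 2 ⊕ 21 = 0.
The nim-sum is already 0, so every move leaves a nonzero nim-sum — there are no winning moves.

0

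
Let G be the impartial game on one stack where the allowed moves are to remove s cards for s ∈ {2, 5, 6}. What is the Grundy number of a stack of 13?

1

Compute g(0), g(1), … for moves {2, 5, 6}:
g(0) = mex{} = 0
g(1) = mex{} = 0
g(2) = mex{0} = 1
g(3) = mex{0} = 1
g(4) = mex{1} = 0
g(5) = mex{0,1} = 2
g(6) = mex{0} = 1
g(7) = mex{0,1,2} = 3
g(8) = mex{1} = 0
g(9) = mex{0,1,3} = 2
g(10) = mex{0,2} = 1
g(11) = mex{1,2} = 0
g(12) = mex{1,3} = 0
g(13) = mex{0,3} = 1
So g(13) = 1.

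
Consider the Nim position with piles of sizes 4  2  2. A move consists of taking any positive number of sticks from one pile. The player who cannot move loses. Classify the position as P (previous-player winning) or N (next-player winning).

N-position

Nim-sum: 4 ^ 2 ^ 2 = 4.
The nim-sum is 4 ≠ 0, so this is an N-position: the player to move can win.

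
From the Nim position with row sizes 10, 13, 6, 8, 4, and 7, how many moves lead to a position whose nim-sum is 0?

3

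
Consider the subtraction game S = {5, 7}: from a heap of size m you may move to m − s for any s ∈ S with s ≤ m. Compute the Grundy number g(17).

1

Compute g(0), g(1), … for moves {5, 7}:
k:     0  1  2  3  4  5  6  7  8  9 10 11 12 13 14 15 16 17
g(k):  0  0  0  0  0  1  1  1  1  1  2  2  0  0  0  0  0  1
So g(17) = 1.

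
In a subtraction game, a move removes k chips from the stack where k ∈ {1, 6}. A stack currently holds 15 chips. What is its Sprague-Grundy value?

Compute g(0), g(1), … for moves {1, 6}:
k:     0  1  2  3  4  5  6  7  8  9 10 11 12 13 14 15
g(k):  0  1  0  1  0  1  2  0  1  0  1  0  1  2  0  1
So g(15) = 1.

1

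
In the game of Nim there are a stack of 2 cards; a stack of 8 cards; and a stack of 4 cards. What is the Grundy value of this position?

14

Compute the nim-sum pairwise:
2 ^ 8 = 10
10 ^ 4 = 14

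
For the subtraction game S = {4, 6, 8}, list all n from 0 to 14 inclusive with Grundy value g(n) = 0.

Grundy values for subtraction set {4, 6, 8}:
g(0) = mex{} = 0
g(1) = mex{} = 0
g(2) = mex{} = 0
g(3) = mex{} = 0
g(4) = mex{0} = 1
g(5) = mex{0} = 1
g(6) = mex{0} = 1
g(7) = mex{0} = 1
g(8) = mex{0,1} = 2
g(9) = mex{0,1} = 2
g(10) = mex{0,1} = 2
g(11) = mex{0,1} = 2
g(12) = mex{1,2} = 0
g(13) = mex{1,2} = 0
g(14) = mex{1,2} = 0
The P-positions (g = 0) in 0..14 are 0, 1, 2, 3, 12, 13, 14.

0, 1, 2, 3, 12, 13, 14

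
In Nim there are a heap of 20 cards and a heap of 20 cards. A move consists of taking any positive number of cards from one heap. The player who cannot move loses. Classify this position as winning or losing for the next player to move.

Losing position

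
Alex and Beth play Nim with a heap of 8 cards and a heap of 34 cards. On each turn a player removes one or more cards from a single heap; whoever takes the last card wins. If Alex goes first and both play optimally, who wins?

Alex wins

Nim-sum: 8 ⊕ 34 = 42.
The nim-sum is 42 ≠ 0, so this is an N-position: the player to move can win; Alex has a winning move.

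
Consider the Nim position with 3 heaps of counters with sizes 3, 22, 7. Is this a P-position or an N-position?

N-position

Compute the nim-sum pairwise:
3 ⊕ 22 = 21
21 ⊕ 7 = 18
The nim-sum is 18 ≠ 0, so this is an N-position: the player to move can win.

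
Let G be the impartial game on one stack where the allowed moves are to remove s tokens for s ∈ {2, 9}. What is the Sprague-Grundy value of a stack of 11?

Grundy values for subtraction set {2, 9}:
k:     0  1  2  3  4  5  6  7  8  9 10 11
g(k):  0  0  1  1  0  0  1  1  0  2  1  0
So g(11) = 0.

0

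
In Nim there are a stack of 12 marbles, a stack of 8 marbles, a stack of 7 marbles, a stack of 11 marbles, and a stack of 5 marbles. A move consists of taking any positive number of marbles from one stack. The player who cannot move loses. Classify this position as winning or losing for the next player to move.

Winning position

Nim-sum: 12 XOR 8 XOR 7 XOR 11 XOR 5 = 13.
The nim-sum is 13 ≠ 0, so this is an N-position: the player to move can win.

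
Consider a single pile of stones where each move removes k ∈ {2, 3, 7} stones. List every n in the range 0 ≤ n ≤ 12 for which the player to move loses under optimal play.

0, 1, 5, 6, 10, 11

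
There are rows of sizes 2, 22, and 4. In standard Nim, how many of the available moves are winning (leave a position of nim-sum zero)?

1

Compute the nim-sum pairwise:
2 XOR 22 = 20
20 XOR 4 = 16
The overall nim-sum is X = 16. A row of size p has a winning move iff p XOR X < p (reduce it to p XOR X).
  2: 2 XOR 16 = 18 ≥ 2 — no move.
  22: 22 XOR 16 = 6 < 22 — winning move (to 6).
  4: 4 XOR 16 = 20 ≥ 4 — no move.
That gives 1 winning move.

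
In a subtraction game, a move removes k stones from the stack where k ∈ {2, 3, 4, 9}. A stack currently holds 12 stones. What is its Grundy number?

0

Build the Grundy sequence with g(k) = mex{g(k−s) : s ∈ {2, 3, 4, 9}, s ≤ k}:
k:     0  1  2  3  4  5  6  7  8  9 10 11 12
g(k):  0  0  1  1  2  2  0  0  1  1  2  2  0
So g(12) = 0.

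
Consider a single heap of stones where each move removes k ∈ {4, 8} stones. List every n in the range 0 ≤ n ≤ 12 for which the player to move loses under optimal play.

Build the Grundy sequence with g(k) = mex{g(k−s) : s ∈ {4, 8}, s ≤ k}:
g(0) = mex{} = 0
g(1) = mex{} = 0
g(2) = mex{} = 0
g(3) = mex{} = 0
g(4) = mex{0} = 1
g(5) = mex{0} = 1
g(6) = mex{0} = 1
g(7) = mex{0} = 1
g(8) = mex{0,1} = 2
g(9) = mex{0,1} = 2
g(10) = mex{0,1} = 2
g(11) = mex{0,1} = 2
g(12) = mex{1,2} = 0
The P-positions (g = 0) in 0..12 are 0, 1, 2, 3, 12.

0, 1, 2, 3, 12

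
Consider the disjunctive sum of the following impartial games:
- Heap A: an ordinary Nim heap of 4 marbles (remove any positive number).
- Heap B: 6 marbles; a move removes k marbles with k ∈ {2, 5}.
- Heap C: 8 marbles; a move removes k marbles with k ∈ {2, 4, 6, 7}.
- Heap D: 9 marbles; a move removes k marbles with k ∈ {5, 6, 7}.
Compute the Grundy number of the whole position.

0

Heap A is a plain Nim heap of size 4, so its Grundy value is 4.
Build the Grundy sequence for heap B with g(k) = mex{g(k−s) : s ∈ {2, 5}, s ≤ k}:
k:     0  1  2  3  4  5  6
g(k):  0  0  1  1  0  2  1
So g(6) = 1.
For heap C, compute g(0), g(1), … with moves {2, 4, 6, 7}:
k:     0  1  2  3  4  5  6  7  8
g(k):  0  0  1  1  2  2  3  3  4
So g(8) = 4.
Grundy values for heap D (subtraction set {5, 6, 7}):
k:     0  1  2  3  4  5  6  7  8  9
g(k):  0  0  0  0  0  1  1  1  1  1
So g(9) = 1.
The value of a disjunctive sum is the nim-sum of the parts.
Combined value = 4 XOR 1 XOR 4 XOR 1 = 0.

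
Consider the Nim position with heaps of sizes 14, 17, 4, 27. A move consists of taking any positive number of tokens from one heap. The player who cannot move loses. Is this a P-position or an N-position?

Write each in binary and XOR column by column:
  01110  (14)
  10001  (17)
  00100  (4)
  11011  (27)
  -----
  00000  (0)
The nim-sum is 0, so this is a P-position: the player to move is in a losing position under optimal play.

P-position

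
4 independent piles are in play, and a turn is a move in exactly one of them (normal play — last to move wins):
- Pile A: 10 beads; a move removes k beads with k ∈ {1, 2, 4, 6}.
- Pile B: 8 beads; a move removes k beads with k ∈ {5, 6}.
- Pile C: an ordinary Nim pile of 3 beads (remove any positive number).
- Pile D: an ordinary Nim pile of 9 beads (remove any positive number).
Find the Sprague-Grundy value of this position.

For pile A, compute g(0), g(1), … with moves {1, 2, 4, 6}:
k:     0  1  2  3  4  5  6  7  8  9 10
g(k):  0  1  2  0  1  2  3  4  0  1  2
So g(10) = 2.
Build the Grundy sequence for pile B with g(k) = mex{g(k−s) : s ∈ {5, 6}, s ≤ k}:
k:     0  1  2  3  4  5  6  7  8
g(k):  0  0  0  0  0  1  1  1  1
So g(8) = 1.
Pile C is a plain Nim pile of size 3, so its Grundy value is 3.
Pile D is a plain Nim pile of size 9, so its Grundy value is 9.
By the Sprague-Grundy theorem, the Grundy value of a sum of independent games is the XOR of the component values.
Combined value = 2 XOR 1 XOR 3 XOR 9 = 9.

9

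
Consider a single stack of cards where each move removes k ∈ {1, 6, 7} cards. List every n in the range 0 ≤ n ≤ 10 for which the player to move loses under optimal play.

0, 2, 4

Grundy values for subtraction set {1, 6, 7}:
g(0) = mex{} = 0
g(1) = mex{0} = 1
g(2) = mex{1} = 0
g(3) = mex{0} = 1
g(4) = mex{1} = 0
g(5) = mex{0} = 1
g(6) = mex{0,1} = 2
g(7) = mex{0,1,2} = 3
g(8) = mex{0,1,3} = 2
g(9) = mex{0,1,2} = 3
g(10) = mex{0,1,3} = 2
The P-positions (g = 0) in 0..10 are 0, 2, 4.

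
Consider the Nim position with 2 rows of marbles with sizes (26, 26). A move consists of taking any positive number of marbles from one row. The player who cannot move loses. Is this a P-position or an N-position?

P-position

Compute the nim-sum pairwise:
26 ^ 26 = 0
The nim-sum is 0, so this is a P-position: the player to move is in a losing position under optimal play.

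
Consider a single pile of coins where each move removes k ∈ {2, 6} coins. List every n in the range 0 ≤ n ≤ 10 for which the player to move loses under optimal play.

0, 1, 4, 5, 8, 9

Grundy values for subtraction set {2, 6}:
k:     0  1  2  3  4  5  6  7  8  9 10
g(k):  0  0  1  1  0  0  1  1  0  0  1
The P-positions (g = 0) in 0..10 are 0, 1, 4, 5, 8, 9.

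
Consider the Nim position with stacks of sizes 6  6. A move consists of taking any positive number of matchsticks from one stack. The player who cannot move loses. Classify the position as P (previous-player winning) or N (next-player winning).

Compute the nim-sum pairwise:
6 ⊕ 6 = 0
The nim-sum is 0, so this is a P-position: the player to move is in a losing position under optimal play.

P-position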